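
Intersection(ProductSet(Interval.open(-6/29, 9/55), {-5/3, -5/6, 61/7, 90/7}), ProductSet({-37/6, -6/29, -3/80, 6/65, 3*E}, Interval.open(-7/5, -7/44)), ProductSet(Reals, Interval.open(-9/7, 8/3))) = ProductSet({-3/80, 6/65}, {-5/6})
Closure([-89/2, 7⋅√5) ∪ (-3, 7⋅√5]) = [-89/2, 7⋅√5]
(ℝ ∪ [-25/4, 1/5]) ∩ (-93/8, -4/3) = (-93/8, -4/3)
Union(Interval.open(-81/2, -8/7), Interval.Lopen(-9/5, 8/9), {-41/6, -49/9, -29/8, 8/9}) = Interval.Lopen(-81/2, 8/9)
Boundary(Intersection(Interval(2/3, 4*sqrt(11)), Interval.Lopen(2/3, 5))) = {2/3, 5}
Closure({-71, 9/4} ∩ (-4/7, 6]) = {9/4}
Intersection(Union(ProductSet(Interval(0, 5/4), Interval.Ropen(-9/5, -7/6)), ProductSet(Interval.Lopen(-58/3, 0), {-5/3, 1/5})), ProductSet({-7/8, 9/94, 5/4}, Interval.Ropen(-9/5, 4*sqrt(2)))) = Union(ProductSet({-7/8}, {-5/3, 1/5}), ProductSet({9/94, 5/4}, Interval.Ropen(-9/5, -7/6)))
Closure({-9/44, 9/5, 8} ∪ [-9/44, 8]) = [-9/44, 8]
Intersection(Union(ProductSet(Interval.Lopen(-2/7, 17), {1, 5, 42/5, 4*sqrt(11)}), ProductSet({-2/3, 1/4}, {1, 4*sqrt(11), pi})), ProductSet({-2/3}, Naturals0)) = ProductSet({-2/3}, {1})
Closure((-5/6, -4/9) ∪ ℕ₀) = [-5/6, -4/9] ∪ ℕ₀ ∪ (ℕ₀ \ (-5/6, -4/9))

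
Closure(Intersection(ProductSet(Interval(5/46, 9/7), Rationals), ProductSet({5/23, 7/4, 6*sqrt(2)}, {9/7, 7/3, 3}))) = ProductSet({5/23}, {9/7, 7/3, 3})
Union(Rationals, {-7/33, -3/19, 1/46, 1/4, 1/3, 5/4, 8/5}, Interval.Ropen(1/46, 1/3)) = Union(Interval(1/46, 1/3), Rationals)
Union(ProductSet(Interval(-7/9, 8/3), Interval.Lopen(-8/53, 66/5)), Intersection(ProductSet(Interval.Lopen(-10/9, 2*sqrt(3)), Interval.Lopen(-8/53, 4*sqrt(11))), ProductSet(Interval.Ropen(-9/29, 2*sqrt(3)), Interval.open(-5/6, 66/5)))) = Union(ProductSet(Interval(-7/9, 8/3), Interval.Lopen(-8/53, 66/5)), ProductSet(Interval.Ropen(-9/29, 2*sqrt(3)), Interval.open(-8/53, 66/5)))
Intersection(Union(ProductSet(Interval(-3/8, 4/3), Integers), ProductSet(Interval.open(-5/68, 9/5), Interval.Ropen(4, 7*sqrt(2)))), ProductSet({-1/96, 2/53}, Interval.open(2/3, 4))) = ProductSet({-1/96, 2/53}, Range(1, 4, 1))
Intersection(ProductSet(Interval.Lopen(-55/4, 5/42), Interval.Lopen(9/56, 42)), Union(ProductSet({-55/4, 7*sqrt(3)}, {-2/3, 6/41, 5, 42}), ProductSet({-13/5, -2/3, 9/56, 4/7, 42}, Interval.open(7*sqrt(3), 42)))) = ProductSet({-13/5, -2/3}, Interval.open(7*sqrt(3), 42))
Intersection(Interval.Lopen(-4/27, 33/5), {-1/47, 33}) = {-1/47}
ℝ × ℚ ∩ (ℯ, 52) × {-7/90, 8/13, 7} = (ℯ, 52) × {-7/90, 8/13, 7}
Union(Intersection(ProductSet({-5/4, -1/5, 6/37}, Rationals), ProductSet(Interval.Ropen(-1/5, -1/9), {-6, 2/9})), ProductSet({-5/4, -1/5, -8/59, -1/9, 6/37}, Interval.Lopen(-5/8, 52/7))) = Union(ProductSet({-1/5}, {-6, 2/9}), ProductSet({-5/4, -1/5, -8/59, -1/9, 6/37}, Interval.Lopen(-5/8, 52/7)))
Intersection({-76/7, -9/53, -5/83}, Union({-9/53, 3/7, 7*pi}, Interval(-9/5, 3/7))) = {-9/53, -5/83}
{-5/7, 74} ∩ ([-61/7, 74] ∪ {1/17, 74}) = {-5/7, 74}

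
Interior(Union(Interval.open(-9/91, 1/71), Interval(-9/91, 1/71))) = Interval.open(-9/91, 1/71)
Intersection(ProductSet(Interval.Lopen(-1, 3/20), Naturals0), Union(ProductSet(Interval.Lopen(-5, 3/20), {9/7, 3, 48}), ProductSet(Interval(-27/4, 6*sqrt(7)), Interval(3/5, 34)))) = ProductSet(Interval.Lopen(-1, 3/20), Union({48}, Range(1, 35, 1)))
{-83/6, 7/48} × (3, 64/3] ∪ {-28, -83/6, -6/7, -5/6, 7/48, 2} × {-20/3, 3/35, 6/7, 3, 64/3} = ({-83/6, 7/48} × (3, 64/3]) ∪ ({-28, -83/6, -6/7, -5/6, 7/48, 2} × {-20/3, 3/35, 6/7, 3, 64/3})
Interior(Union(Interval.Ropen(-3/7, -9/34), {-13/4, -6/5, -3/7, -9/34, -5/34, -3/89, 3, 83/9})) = Interval.open(-3/7, -9/34)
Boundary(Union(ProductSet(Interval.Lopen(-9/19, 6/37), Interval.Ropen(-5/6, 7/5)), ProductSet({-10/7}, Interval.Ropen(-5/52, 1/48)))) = Union(ProductSet({-10/7}, Interval(-5/52, 1/48)), ProductSet({-9/19, 6/37}, Interval(-5/6, 7/5)), ProductSet(Interval(-9/19, 6/37), {-5/6, 7/5}))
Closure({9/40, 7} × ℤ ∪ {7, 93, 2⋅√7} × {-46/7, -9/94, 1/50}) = ({9/40, 7} × ℤ) ∪ ({7, 93, 2⋅√7} × {-46/7, -9/94, 1/50})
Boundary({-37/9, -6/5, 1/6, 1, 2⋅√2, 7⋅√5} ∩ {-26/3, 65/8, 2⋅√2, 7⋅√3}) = {2⋅√2}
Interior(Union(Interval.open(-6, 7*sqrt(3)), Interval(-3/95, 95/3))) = Interval.open(-6, 95/3)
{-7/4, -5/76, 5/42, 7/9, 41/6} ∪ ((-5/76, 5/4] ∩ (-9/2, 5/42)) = {-7/4, 7/9, 41/6} ∪ [-5/76, 5/42]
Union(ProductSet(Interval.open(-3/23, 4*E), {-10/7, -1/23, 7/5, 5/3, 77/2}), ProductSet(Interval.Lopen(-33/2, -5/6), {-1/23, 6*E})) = Union(ProductSet(Interval.Lopen(-33/2, -5/6), {-1/23, 6*E}), ProductSet(Interval.open(-3/23, 4*E), {-10/7, -1/23, 7/5, 5/3, 77/2}))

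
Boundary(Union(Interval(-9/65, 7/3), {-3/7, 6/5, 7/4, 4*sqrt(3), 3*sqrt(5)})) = {-3/7, -9/65, 7/3, 4*sqrt(3), 3*sqrt(5)}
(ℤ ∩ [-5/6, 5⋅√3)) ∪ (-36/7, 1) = (-36/7, 1] ∪ {0, 1, …, 8}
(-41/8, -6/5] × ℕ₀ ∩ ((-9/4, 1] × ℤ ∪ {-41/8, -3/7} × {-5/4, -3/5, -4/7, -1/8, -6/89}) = (-9/4, -6/5] × ℕ₀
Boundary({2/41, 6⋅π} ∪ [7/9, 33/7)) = {2/41, 7/9, 33/7, 6⋅π}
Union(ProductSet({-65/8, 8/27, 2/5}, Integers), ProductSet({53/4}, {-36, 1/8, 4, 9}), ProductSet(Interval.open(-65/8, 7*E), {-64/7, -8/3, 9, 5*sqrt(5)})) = Union(ProductSet({53/4}, {-36, 1/8, 4, 9}), ProductSet({-65/8, 8/27, 2/5}, Integers), ProductSet(Interval.open(-65/8, 7*E), {-64/7, -8/3, 9, 5*sqrt(5)}))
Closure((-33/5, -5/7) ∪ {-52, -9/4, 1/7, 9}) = {-52, 1/7, 9} ∪ [-33/5, -5/7]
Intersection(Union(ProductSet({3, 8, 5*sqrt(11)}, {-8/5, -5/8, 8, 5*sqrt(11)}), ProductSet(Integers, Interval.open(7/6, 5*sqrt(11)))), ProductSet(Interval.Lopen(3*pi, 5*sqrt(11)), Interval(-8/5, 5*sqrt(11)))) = Union(ProductSet({5*sqrt(11)}, {-8/5, -5/8, 8, 5*sqrt(11)}), ProductSet(Range(10, 17, 1), Interval.open(7/6, 5*sqrt(11))))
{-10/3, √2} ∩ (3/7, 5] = {√2}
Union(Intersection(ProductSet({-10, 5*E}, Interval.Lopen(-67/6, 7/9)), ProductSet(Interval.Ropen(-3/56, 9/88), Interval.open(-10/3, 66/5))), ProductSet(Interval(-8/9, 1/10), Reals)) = ProductSet(Interval(-8/9, 1/10), Reals)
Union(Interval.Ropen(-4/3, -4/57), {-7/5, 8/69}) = Union({-7/5, 8/69}, Interval.Ropen(-4/3, -4/57))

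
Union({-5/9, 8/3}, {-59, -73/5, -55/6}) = {-59, -73/5, -55/6, -5/9, 8/3}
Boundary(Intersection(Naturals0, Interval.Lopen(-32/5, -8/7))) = EmptySet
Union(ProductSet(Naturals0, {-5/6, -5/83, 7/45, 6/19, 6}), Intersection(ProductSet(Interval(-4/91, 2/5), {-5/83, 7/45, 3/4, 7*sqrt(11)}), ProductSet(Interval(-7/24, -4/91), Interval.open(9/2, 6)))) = ProductSet(Naturals0, {-5/6, -5/83, 7/45, 6/19, 6})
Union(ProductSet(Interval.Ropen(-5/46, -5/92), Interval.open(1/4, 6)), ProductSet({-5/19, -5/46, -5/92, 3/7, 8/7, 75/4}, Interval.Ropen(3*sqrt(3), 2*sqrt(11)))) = Union(ProductSet({-5/19, -5/46, -5/92, 3/7, 8/7, 75/4}, Interval.Ropen(3*sqrt(3), 2*sqrt(11))), ProductSet(Interval.Ropen(-5/46, -5/92), Interval.open(1/4, 6)))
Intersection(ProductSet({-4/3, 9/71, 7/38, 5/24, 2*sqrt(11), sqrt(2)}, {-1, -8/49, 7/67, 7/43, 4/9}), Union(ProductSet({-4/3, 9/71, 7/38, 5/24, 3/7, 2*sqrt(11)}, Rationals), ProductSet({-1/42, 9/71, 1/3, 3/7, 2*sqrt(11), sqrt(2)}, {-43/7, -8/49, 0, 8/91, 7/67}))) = Union(ProductSet({9/71, 2*sqrt(11), sqrt(2)}, {-8/49, 7/67}), ProductSet({-4/3, 9/71, 7/38, 5/24, 2*sqrt(11)}, {-1, -8/49, 7/67, 7/43, 4/9}))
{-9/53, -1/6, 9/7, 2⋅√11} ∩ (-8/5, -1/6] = {-9/53, -1/6}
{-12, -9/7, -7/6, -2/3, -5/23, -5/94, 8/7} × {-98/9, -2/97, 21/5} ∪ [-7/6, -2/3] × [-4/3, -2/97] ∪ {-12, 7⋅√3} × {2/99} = ({-12, 7⋅√3} × {2/99}) ∪ ([-7/6, -2/3] × [-4/3, -2/97]) ∪ ({-12, -9/7, -7/6, -2/3, -5/23, -5/94, 8/7} × {-98/9, -2/97, 21/5})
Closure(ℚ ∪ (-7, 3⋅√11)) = ℚ ∪ (-∞, ∞)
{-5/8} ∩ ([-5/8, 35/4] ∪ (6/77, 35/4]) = {-5/8}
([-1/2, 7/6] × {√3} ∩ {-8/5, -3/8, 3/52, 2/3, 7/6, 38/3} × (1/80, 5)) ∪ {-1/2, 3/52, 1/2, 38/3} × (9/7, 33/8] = ({-3/8, 3/52, 2/3, 7/6} × {√3}) ∪ ({-1/2, 3/52, 1/2, 38/3} × (9/7, 33/8])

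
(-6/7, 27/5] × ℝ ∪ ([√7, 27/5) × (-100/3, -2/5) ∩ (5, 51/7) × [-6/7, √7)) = (-6/7, 27/5] × ℝ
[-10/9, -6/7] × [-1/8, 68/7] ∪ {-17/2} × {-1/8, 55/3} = ({-17/2} × {-1/8, 55/3}) ∪ ([-10/9, -6/7] × [-1/8, 68/7])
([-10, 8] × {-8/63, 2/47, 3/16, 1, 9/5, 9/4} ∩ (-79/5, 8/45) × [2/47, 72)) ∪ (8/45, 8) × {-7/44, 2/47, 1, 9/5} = ((8/45, 8) × {-7/44, 2/47, 1, 9/5}) ∪ ([-10, 8/45) × {2/47, 3/16, 1, 9/5, 9/4})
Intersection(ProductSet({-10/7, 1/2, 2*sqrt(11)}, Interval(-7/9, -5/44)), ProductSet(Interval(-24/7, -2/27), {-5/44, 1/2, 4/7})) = ProductSet({-10/7}, {-5/44})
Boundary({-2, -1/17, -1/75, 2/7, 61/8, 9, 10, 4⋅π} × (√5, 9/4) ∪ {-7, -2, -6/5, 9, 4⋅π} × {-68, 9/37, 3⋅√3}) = ({-7, -2, -6/5, 9, 4⋅π} × {-68, 9/37, 3⋅√3}) ∪ ({-2, -1/17, -1/75, 2/7, 61/8, 9, 10, 4⋅π} × [√5, 9/4])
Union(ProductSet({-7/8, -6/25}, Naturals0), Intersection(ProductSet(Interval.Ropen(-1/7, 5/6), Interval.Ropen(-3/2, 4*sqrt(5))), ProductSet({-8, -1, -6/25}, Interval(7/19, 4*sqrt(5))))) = ProductSet({-7/8, -6/25}, Naturals0)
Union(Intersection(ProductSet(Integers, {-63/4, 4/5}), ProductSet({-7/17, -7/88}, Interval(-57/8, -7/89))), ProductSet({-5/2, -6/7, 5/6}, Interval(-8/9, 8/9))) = ProductSet({-5/2, -6/7, 5/6}, Interval(-8/9, 8/9))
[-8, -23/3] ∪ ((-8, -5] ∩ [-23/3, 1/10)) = [-8, -5]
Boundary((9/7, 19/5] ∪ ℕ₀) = {9/7, 19/5} ∪ (ℕ₀ \ (9/7, 19/5))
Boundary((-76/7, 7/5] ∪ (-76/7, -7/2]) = {-76/7, 7/5}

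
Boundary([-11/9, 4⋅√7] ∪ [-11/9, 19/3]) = {-11/9, 4⋅√7}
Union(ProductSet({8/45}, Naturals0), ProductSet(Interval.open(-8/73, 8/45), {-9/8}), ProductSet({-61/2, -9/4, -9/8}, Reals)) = Union(ProductSet({8/45}, Naturals0), ProductSet({-61/2, -9/4, -9/8}, Reals), ProductSet(Interval.open(-8/73, 8/45), {-9/8}))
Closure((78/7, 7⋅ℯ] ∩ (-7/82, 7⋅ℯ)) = [78/7, 7⋅ℯ]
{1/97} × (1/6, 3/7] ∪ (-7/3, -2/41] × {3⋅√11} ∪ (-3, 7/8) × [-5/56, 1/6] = ({1/97} × (1/6, 3/7]) ∪ ((-3, 7/8) × [-5/56, 1/6]) ∪ ((-7/3, -2/41] × {3⋅√11})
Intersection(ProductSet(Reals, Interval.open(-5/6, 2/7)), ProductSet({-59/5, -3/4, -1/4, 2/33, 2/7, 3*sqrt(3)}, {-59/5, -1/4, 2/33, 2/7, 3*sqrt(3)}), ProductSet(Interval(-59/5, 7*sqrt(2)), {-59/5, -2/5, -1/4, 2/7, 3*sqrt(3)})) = ProductSet({-59/5, -3/4, -1/4, 2/33, 2/7, 3*sqrt(3)}, {-1/4})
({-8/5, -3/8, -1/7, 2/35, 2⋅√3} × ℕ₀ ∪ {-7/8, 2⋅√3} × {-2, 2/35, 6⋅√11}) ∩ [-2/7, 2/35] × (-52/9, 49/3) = {-1/7, 2/35} × {0, 1, …, 16}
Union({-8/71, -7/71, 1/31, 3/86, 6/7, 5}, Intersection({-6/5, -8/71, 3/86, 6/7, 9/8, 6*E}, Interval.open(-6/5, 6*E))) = {-8/71, -7/71, 1/31, 3/86, 6/7, 9/8, 5}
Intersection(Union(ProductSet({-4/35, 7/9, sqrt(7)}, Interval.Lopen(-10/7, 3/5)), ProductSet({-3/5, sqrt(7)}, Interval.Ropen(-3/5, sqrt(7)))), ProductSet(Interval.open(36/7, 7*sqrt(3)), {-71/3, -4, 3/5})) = EmptySet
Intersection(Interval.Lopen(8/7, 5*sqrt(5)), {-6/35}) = EmptySet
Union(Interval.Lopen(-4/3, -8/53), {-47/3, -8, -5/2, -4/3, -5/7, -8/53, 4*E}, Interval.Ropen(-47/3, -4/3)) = Union({4*E}, Interval(-47/3, -8/53))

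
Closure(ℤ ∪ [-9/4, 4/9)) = ℤ ∪ [-9/4, 4/9]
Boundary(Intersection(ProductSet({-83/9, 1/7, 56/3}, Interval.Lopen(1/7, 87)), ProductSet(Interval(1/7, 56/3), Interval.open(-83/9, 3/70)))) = EmptySet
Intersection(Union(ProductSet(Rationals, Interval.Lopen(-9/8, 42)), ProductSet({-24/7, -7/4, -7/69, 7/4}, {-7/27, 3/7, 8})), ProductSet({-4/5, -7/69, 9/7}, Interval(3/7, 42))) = ProductSet({-4/5, -7/69, 9/7}, Interval(3/7, 42))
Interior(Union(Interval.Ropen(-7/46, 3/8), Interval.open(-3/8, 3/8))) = Interval.open(-3/8, 3/8)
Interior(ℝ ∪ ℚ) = ℝ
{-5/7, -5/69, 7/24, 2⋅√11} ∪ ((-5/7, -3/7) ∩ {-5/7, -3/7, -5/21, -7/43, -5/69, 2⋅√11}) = {-5/7, -5/69, 7/24, 2⋅√11}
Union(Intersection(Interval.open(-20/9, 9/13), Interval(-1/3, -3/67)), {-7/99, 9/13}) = Union({9/13}, Interval(-1/3, -3/67))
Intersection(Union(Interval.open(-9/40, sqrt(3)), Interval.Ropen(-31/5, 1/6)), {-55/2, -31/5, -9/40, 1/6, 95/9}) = {-31/5, -9/40, 1/6}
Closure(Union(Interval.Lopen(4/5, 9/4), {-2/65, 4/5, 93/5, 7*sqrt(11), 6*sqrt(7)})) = Union({-2/65, 93/5, 7*sqrt(11), 6*sqrt(7)}, Interval(4/5, 9/4))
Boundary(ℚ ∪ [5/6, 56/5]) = (-∞, 5/6] ∪ [56/5, ∞)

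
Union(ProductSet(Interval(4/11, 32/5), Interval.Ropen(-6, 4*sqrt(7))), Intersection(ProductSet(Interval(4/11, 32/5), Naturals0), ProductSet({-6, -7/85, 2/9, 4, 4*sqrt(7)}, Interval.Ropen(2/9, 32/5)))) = ProductSet(Interval(4/11, 32/5), Interval.Ropen(-6, 4*sqrt(7)))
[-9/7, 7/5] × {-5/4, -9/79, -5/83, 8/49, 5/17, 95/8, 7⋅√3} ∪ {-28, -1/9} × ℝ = ({-28, -1/9} × ℝ) ∪ ([-9/7, 7/5] × {-5/4, -9/79, -5/83, 8/49, 5/17, 95/8, 7⋅√3})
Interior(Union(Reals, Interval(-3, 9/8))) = Interval(-oo, oo)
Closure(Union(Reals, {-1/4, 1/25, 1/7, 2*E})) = Reals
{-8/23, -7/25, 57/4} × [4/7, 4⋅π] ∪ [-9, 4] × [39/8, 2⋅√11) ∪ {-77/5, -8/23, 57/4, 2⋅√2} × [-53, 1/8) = ({-8/23, -7/25, 57/4} × [4/7, 4⋅π]) ∪ ({-77/5, -8/23, 57/4, 2⋅√2} × [-53, 1/8)) ∪ ([-9, 4] × [39/8, 2⋅√11))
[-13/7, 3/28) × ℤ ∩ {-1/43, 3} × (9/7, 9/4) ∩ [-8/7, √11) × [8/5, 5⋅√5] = {-1/43} × {2}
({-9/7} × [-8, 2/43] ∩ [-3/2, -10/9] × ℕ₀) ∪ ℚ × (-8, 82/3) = ℚ × (-8, 82/3)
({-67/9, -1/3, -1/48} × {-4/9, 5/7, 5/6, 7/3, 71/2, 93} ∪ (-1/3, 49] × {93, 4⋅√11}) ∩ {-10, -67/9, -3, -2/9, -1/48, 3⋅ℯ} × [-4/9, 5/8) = {-67/9, -1/48} × {-4/9}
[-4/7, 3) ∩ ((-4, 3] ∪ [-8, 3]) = [-4/7, 3)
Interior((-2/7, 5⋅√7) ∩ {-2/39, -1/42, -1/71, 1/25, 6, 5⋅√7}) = ∅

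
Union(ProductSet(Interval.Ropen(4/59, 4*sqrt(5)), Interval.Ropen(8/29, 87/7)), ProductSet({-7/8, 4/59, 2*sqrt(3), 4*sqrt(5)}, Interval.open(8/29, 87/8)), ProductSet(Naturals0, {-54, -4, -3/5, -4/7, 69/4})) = Union(ProductSet({-7/8, 4/59, 2*sqrt(3), 4*sqrt(5)}, Interval.open(8/29, 87/8)), ProductSet(Interval.Ropen(4/59, 4*sqrt(5)), Interval.Ropen(8/29, 87/7)), ProductSet(Naturals0, {-54, -4, -3/5, -4/7, 69/4}))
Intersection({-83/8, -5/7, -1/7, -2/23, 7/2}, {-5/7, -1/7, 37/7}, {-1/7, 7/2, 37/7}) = {-1/7}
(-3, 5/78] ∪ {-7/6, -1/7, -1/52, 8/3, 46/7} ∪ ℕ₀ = (-3, 5/78] ∪ ℕ₀ ∪ {8/3, 46/7}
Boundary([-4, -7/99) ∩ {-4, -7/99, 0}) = {-4}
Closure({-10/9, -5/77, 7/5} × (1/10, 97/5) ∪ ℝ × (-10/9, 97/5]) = ℝ × [-10/9, 97/5]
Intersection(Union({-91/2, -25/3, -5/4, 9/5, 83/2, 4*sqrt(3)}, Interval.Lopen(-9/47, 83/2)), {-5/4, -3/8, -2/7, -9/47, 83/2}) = {-5/4, 83/2}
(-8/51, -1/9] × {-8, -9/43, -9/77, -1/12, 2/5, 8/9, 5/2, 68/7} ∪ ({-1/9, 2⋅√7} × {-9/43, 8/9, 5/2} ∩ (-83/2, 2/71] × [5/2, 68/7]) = (-8/51, -1/9] × {-8, -9/43, -9/77, -1/12, 2/5, 8/9, 5/2, 68/7}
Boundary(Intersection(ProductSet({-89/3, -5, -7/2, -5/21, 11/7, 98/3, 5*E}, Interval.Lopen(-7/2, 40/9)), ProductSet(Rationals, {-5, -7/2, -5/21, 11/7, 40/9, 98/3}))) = ProductSet({-89/3, -5, -7/2, -5/21, 11/7, 98/3}, {-5/21, 11/7, 40/9})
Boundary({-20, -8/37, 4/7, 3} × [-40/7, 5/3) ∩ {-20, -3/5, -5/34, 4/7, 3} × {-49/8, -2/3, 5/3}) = {-20, 4/7, 3} × {-2/3}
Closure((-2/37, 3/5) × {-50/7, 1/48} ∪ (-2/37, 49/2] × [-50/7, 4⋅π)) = ({-2/37, 49/2} × [-50/7, 4⋅π]) ∪ ([-2/37, 49/2] × {-50/7, 4⋅π}) ∪ ((-2/37, 49/2] × [-50/7, 4⋅π))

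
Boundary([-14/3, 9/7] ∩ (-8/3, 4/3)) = {-8/3, 9/7}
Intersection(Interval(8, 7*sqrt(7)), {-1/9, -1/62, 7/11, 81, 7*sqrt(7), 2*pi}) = {7*sqrt(7)}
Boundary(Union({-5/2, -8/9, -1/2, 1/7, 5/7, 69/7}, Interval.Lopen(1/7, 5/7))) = {-5/2, -8/9, -1/2, 1/7, 5/7, 69/7}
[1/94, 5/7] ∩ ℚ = ℚ ∩ [1/94, 5/7]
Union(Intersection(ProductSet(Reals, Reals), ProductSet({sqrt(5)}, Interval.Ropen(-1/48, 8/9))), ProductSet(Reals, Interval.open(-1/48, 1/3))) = Union(ProductSet({sqrt(5)}, Interval.Ropen(-1/48, 8/9)), ProductSet(Reals, Interval.open(-1/48, 1/3)))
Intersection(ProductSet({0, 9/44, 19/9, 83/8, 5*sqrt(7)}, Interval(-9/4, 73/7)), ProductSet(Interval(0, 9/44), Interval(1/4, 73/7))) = ProductSet({0, 9/44}, Interval(1/4, 73/7))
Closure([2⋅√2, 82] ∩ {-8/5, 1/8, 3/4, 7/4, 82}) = {82}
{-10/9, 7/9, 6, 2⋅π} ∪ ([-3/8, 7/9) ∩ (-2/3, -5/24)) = {-10/9, 7/9, 6, 2⋅π} ∪ [-3/8, -5/24)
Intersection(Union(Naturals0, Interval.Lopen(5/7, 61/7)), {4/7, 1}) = {1}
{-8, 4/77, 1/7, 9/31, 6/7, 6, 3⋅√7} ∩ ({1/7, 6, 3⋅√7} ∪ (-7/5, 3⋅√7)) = {4/77, 1/7, 9/31, 6/7, 6, 3⋅√7}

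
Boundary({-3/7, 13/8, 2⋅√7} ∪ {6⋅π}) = {-3/7, 13/8, 2⋅√7, 6⋅π}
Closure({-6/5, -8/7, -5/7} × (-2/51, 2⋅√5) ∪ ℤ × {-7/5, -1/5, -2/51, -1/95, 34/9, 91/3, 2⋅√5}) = ({-6/5, -8/7, -5/7} × [-2/51, 2⋅√5]) ∪ (ℤ × {-7/5, -1/5, -2/51, -1/95, 34/9, 91/3, 2⋅√5})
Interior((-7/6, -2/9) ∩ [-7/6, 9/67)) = (-7/6, -2/9)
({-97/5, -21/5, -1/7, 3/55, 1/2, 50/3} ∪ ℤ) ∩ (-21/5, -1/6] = {-4, -3, -2, -1}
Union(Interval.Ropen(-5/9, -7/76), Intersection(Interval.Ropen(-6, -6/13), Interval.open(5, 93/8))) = Interval.Ropen(-5/9, -7/76)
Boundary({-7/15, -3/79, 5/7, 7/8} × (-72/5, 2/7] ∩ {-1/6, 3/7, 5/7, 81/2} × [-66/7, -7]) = {5/7} × [-66/7, -7]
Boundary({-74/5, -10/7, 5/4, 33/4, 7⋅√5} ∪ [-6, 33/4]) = {-74/5, -6, 33/4, 7⋅√5}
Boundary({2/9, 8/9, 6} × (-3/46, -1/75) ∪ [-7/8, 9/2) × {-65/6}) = ([-7/8, 9/2] × {-65/6}) ∪ ({2/9, 8/9, 6} × [-3/46, -1/75])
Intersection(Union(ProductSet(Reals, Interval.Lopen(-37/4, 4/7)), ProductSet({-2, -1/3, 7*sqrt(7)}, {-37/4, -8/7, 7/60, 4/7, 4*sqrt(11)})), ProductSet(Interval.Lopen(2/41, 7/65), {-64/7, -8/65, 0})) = ProductSet(Interval.Lopen(2/41, 7/65), {-64/7, -8/65, 0})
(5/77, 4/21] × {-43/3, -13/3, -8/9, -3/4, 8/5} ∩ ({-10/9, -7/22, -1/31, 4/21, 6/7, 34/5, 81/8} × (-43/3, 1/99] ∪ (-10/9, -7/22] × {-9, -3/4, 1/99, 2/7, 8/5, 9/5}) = {4/21} × {-13/3, -8/9, -3/4}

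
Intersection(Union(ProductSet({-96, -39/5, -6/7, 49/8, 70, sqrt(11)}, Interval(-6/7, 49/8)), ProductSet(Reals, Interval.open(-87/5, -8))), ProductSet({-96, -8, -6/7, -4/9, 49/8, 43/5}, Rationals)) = Union(ProductSet({-96, -6/7, 49/8}, Intersection(Interval(-6/7, 49/8), Rationals)), ProductSet({-96, -8, -6/7, -4/9, 49/8, 43/5}, Intersection(Interval.open(-87/5, -8), Rationals)))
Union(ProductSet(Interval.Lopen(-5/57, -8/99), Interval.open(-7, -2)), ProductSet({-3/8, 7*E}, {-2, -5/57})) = Union(ProductSet({-3/8, 7*E}, {-2, -5/57}), ProductSet(Interval.Lopen(-5/57, -8/99), Interval.open(-7, -2)))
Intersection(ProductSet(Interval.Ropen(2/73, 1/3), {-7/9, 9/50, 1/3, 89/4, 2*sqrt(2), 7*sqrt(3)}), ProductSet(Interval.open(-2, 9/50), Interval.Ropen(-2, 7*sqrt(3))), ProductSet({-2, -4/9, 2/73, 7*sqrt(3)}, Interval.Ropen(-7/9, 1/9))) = ProductSet({2/73}, {-7/9})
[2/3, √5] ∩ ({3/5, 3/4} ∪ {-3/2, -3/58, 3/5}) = {3/4}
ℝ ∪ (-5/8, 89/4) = (-∞, ∞)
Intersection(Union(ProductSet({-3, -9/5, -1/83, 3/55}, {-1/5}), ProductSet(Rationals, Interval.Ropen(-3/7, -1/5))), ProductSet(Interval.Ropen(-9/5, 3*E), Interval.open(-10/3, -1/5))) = ProductSet(Intersection(Interval.Ropen(-9/5, 3*E), Rationals), Interval.Ropen(-3/7, -1/5))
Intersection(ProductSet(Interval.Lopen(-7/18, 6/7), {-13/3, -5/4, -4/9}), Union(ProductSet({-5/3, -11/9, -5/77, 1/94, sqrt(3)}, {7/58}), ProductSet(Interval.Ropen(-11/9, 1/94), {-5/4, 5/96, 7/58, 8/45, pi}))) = ProductSet(Interval.open(-7/18, 1/94), {-5/4})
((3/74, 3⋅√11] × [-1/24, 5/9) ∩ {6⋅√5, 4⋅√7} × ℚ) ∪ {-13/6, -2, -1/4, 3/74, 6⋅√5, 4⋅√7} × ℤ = {-13/6, -2, -1/4, 3/74, 6⋅√5, 4⋅√7} × ℤ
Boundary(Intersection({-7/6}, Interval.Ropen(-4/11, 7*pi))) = EmptySet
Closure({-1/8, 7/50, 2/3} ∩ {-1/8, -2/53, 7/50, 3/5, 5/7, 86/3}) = {-1/8, 7/50}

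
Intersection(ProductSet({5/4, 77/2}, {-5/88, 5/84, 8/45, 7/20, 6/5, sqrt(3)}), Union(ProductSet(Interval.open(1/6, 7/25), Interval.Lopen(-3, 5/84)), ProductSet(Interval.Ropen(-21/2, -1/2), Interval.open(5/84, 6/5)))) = EmptySet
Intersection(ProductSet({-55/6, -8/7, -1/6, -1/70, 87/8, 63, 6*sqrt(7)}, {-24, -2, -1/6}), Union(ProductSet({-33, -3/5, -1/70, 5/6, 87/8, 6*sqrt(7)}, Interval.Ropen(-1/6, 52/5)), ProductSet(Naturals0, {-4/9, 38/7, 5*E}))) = ProductSet({-1/70, 87/8, 6*sqrt(7)}, {-1/6})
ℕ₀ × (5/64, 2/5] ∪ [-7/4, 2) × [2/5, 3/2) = (ℕ₀ × (5/64, 2/5]) ∪ ([-7/4, 2) × [2/5, 3/2))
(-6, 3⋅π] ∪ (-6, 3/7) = (-6, 3⋅π]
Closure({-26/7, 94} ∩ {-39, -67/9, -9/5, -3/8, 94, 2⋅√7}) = {94}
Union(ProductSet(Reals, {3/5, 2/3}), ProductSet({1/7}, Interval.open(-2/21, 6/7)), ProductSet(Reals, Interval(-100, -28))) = Union(ProductSet({1/7}, Interval.open(-2/21, 6/7)), ProductSet(Reals, Union({3/5, 2/3}, Interval(-100, -28))))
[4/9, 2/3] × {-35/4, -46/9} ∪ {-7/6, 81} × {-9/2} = ({-7/6, 81} × {-9/2}) ∪ ([4/9, 2/3] × {-35/4, -46/9})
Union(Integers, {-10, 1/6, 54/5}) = Union({1/6, 54/5}, Integers)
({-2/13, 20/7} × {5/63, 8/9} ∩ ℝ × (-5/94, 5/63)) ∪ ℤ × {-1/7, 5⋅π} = ℤ × {-1/7, 5⋅π}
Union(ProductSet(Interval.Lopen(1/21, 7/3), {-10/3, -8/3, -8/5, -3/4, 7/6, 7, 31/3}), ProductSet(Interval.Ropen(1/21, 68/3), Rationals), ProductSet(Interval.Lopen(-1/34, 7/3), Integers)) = Union(ProductSet(Interval.Lopen(-1/34, 7/3), Integers), ProductSet(Interval.Ropen(1/21, 68/3), Rationals))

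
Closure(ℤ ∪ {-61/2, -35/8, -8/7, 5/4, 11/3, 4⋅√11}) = ℤ ∪ {-61/2, -35/8, -8/7, 5/4, 11/3, 4⋅√11}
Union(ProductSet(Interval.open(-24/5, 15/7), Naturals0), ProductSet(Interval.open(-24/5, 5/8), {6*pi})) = Union(ProductSet(Interval.open(-24/5, 5/8), {6*pi}), ProductSet(Interval.open(-24/5, 15/7), Naturals0))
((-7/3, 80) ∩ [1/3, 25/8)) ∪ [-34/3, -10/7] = [-34/3, -10/7] ∪ [1/3, 25/8)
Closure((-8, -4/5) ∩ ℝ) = [-8, -4/5]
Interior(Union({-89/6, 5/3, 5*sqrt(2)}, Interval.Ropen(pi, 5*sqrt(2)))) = Interval.open(pi, 5*sqrt(2))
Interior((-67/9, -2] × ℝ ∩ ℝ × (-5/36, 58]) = (-67/9, -2) × (-5/36, 58)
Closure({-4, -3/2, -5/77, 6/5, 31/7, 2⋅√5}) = {-4, -3/2, -5/77, 6/5, 31/7, 2⋅√5}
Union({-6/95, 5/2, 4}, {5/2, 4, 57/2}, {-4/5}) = {-4/5, -6/95, 5/2, 4, 57/2}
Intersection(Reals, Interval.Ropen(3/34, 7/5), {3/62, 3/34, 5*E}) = {3/34}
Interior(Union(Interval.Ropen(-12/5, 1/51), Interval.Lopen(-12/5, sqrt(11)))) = Interval.open(-12/5, sqrt(11))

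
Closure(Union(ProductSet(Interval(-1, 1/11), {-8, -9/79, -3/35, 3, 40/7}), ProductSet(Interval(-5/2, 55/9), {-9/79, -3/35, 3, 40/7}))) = Union(ProductSet(Interval(-5/2, 55/9), {-9/79, -3/35, 3, 40/7}), ProductSet(Interval(-1, 1/11), {-8, -9/79, -3/35, 3, 40/7}))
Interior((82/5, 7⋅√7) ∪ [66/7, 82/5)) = (66/7, 82/5) ∪ (82/5, 7⋅√7)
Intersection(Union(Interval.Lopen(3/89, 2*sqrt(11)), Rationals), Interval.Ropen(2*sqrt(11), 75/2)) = Union({2*sqrt(11)}, Intersection(Interval.Ropen(2*sqrt(11), 75/2), Rationals))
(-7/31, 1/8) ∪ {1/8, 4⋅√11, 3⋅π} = (-7/31, 1/8] ∪ {4⋅√11, 3⋅π}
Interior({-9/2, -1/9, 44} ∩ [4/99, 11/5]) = ∅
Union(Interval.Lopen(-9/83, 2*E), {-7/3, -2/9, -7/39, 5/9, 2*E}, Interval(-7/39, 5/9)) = Union({-7/3, -2/9}, Interval(-7/39, 2*E))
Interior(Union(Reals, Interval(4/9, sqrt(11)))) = Interval(-oo, oo)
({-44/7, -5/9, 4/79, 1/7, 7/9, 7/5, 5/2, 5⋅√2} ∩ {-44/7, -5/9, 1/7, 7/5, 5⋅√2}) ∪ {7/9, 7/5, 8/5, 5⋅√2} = {-44/7, -5/9, 1/7, 7/9, 7/5, 8/5, 5⋅√2}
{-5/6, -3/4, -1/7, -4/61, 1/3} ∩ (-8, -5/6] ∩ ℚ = {-5/6}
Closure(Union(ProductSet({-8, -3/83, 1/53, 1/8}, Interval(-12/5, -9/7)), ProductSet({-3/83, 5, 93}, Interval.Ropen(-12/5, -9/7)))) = ProductSet({-8, -3/83, 1/53, 1/8, 5, 93}, Interval(-12/5, -9/7))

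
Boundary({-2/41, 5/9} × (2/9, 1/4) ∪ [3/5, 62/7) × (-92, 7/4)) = ({-2/41, 5/9} × [2/9, 1/4]) ∪ ({3/5, 62/7} × [-92, 7/4]) ∪ ([3/5, 62/7] × {-92, 7/4})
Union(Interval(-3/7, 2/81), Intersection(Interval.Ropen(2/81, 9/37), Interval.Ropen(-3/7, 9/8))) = Interval.Ropen(-3/7, 9/37)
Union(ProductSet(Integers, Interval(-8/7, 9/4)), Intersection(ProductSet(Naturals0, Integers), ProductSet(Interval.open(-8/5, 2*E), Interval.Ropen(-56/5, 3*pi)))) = Union(ProductSet(Integers, Interval(-8/7, 9/4)), ProductSet(Range(0, 6, 1), Range(-11, 10, 1)))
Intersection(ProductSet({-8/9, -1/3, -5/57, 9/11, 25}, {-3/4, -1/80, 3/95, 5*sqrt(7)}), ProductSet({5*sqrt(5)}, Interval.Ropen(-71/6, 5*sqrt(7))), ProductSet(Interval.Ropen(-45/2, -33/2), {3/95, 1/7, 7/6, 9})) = EmptySet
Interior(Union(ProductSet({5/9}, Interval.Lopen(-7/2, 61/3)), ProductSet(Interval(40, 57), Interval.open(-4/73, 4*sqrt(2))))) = ProductSet(Interval.open(40, 57), Interval.open(-4/73, 4*sqrt(2)))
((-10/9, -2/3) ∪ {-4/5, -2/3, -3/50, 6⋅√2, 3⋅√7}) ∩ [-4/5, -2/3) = [-4/5, -2/3)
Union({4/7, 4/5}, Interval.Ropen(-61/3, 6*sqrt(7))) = Interval.Ropen(-61/3, 6*sqrt(7))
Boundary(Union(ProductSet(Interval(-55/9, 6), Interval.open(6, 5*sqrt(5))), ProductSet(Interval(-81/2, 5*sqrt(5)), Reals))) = ProductSet({-81/2, 5*sqrt(5)}, Reals)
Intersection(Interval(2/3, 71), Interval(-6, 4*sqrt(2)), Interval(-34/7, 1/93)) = EmptySet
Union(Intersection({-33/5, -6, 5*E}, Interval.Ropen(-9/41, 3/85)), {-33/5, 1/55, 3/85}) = {-33/5, 1/55, 3/85}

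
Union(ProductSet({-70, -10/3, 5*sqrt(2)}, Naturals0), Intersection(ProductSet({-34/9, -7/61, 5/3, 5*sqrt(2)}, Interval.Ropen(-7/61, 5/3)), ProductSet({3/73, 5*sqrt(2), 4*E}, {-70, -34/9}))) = ProductSet({-70, -10/3, 5*sqrt(2)}, Naturals0)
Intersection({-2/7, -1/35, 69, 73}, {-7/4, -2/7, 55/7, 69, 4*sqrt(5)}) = {-2/7, 69}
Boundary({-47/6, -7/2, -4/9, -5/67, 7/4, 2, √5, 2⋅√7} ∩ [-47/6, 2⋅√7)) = {-47/6, -7/2, -4/9, -5/67, 7/4, 2, √5}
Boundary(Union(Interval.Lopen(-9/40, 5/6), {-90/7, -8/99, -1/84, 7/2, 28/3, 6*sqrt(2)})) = {-90/7, -9/40, 5/6, 7/2, 28/3, 6*sqrt(2)}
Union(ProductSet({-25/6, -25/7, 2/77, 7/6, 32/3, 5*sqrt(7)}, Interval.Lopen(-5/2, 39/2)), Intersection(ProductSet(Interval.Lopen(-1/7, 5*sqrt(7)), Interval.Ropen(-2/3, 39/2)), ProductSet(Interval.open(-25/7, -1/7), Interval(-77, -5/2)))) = ProductSet({-25/6, -25/7, 2/77, 7/6, 32/3, 5*sqrt(7)}, Interval.Lopen(-5/2, 39/2))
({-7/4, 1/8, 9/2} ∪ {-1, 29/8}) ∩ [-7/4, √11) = {-7/4, -1, 1/8}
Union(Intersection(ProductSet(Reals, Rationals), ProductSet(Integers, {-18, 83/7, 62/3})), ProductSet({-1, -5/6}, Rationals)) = Union(ProductSet({-1, -5/6}, Rationals), ProductSet(Integers, {-18, 83/7, 62/3}))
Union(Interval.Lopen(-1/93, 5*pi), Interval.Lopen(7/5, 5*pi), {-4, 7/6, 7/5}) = Union({-4}, Interval.Lopen(-1/93, 5*pi))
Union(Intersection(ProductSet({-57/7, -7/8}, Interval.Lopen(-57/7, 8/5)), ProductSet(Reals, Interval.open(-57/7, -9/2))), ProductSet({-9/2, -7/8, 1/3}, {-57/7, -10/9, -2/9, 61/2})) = Union(ProductSet({-57/7, -7/8}, Interval.open(-57/7, -9/2)), ProductSet({-9/2, -7/8, 1/3}, {-57/7, -10/9, -2/9, 61/2}))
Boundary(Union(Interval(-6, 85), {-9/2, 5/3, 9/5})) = {-6, 85}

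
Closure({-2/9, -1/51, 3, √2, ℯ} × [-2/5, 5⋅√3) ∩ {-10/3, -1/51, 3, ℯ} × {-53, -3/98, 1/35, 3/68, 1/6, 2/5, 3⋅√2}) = {-1/51, 3, ℯ} × {-3/98, 1/35, 3/68, 1/6, 2/5, 3⋅√2}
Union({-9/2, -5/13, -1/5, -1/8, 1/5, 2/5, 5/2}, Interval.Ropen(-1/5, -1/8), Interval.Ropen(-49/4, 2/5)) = Union({5/2}, Interval(-49/4, 2/5))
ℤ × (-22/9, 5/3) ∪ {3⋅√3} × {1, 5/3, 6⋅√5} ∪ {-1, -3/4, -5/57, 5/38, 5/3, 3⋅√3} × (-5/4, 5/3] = (ℤ × (-22/9, 5/3)) ∪ ({3⋅√3} × {1, 5/3, 6⋅√5}) ∪ ({-1, -3/4, -5/57, 5/38, 5/3, 3⋅√3} × (-5/4, 5/3])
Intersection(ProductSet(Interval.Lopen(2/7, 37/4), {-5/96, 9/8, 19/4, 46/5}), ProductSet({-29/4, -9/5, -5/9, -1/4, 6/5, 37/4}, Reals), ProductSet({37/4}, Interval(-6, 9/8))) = ProductSet({37/4}, {-5/96, 9/8})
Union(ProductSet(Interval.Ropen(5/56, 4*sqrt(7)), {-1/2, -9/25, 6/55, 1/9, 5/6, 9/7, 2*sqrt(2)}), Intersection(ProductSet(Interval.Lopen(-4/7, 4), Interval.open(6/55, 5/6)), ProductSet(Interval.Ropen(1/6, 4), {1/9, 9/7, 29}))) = ProductSet(Interval.Ropen(5/56, 4*sqrt(7)), {-1/2, -9/25, 6/55, 1/9, 5/6, 9/7, 2*sqrt(2)})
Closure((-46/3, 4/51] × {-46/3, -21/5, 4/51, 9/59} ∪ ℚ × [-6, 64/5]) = (ℝ × [-6, 64/5]) ∪ ([-46/3, 4/51] × {-46/3, -21/5, 4/51, 9/59})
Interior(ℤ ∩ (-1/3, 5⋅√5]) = ∅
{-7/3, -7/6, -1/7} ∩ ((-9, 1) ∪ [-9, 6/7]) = {-7/3, -7/6, -1/7}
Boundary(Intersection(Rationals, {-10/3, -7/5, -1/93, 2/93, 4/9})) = {-10/3, -7/5, -1/93, 2/93, 4/9}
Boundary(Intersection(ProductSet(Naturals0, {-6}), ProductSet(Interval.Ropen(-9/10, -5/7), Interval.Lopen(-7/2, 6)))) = EmptySet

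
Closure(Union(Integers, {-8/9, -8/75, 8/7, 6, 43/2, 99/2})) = Union({-8/9, -8/75, 8/7, 43/2, 99/2}, Integers)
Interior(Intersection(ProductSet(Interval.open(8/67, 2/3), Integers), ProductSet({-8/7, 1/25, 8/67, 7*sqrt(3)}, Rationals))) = EmptySet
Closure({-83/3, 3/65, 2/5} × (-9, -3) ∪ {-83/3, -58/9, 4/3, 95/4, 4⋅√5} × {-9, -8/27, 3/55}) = ({-83/3, 3/65, 2/5} × [-9, -3]) ∪ ({-83/3, -58/9, 4/3, 95/4, 4⋅√5} × {-9, -8/27, 3/55})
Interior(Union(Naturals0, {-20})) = EmptySet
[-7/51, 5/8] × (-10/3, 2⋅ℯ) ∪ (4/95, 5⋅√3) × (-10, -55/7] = ([-7/51, 5/8] × (-10/3, 2⋅ℯ)) ∪ ((4/95, 5⋅√3) × (-10, -55/7])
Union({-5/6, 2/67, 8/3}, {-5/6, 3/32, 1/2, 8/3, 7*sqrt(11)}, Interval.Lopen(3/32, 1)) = Union({-5/6, 2/67, 8/3, 7*sqrt(11)}, Interval(3/32, 1))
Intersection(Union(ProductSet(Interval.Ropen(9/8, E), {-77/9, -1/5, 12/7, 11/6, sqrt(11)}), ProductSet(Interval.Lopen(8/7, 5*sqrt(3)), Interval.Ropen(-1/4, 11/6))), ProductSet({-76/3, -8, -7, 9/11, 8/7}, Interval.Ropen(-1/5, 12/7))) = ProductSet({8/7}, {-1/5})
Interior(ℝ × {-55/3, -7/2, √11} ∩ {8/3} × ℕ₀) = ∅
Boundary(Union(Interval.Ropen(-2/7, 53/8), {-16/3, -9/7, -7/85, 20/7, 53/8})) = {-16/3, -9/7, -2/7, 53/8}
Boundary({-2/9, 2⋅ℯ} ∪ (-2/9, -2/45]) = {-2/9, -2/45, 2⋅ℯ}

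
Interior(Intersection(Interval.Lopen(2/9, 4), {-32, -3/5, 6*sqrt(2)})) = EmptySet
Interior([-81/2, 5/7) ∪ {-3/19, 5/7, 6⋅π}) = (-81/2, 5/7)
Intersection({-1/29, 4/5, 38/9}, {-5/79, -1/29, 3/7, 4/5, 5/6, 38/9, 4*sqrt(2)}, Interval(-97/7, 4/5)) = {-1/29, 4/5}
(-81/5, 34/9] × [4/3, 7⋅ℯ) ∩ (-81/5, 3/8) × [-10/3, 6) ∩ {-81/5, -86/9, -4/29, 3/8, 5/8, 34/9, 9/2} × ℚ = {-86/9, -4/29} × (ℚ ∩ [4/3, 6))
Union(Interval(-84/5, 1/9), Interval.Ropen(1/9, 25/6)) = Interval.Ropen(-84/5, 25/6)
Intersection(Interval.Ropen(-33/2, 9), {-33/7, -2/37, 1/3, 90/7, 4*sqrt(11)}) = {-33/7, -2/37, 1/3}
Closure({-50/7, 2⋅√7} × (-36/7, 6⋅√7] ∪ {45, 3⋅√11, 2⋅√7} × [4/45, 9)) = ({-50/7, 2⋅√7} × [-36/7, 6⋅√7]) ∪ ({45, 3⋅√11, 2⋅√7} × [4/45, 9])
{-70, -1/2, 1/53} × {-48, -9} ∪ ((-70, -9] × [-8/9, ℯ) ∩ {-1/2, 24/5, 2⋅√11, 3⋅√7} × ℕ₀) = {-70, -1/2, 1/53} × {-48, -9}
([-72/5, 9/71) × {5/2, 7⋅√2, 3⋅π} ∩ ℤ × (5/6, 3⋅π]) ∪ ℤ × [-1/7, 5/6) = (ℤ × [-1/7, 5/6)) ∪ ({-14, -13, …, 0} × {5/2, 3⋅π})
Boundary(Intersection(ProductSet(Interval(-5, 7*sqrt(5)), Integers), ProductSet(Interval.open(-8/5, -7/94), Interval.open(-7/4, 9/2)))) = ProductSet(Interval(-8/5, -7/94), Range(-1, 5, 1))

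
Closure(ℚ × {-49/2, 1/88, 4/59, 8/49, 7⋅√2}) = ℝ × {-49/2, 1/88, 4/59, 8/49, 7⋅√2}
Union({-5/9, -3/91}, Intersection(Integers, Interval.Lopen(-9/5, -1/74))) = Union({-5/9, -3/91}, Range(-1, 0, 1))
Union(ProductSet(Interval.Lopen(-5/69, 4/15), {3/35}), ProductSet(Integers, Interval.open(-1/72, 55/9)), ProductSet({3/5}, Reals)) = Union(ProductSet({3/5}, Reals), ProductSet(Integers, Interval.open(-1/72, 55/9)), ProductSet(Interval.Lopen(-5/69, 4/15), {3/35}))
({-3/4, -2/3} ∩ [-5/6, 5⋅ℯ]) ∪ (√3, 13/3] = {-3/4, -2/3} ∪ (√3, 13/3]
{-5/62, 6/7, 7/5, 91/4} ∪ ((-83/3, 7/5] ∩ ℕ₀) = {-5/62, 6/7, 7/5, 91/4} ∪ {0, 1}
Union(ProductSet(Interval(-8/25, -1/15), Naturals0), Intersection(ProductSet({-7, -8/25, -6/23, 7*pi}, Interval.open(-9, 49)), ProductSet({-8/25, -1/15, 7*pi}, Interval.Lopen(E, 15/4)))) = Union(ProductSet({-8/25, 7*pi}, Interval.Lopen(E, 15/4)), ProductSet(Interval(-8/25, -1/15), Naturals0))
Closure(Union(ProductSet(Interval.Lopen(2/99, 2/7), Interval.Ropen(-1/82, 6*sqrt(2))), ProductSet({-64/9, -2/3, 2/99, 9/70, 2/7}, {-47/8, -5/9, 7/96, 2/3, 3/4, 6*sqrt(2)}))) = Union(ProductSet({2/99, 2/7}, Interval(-1/82, 6*sqrt(2))), ProductSet({-64/9, -2/3, 2/99, 9/70, 2/7}, {-47/8, -5/9, 7/96, 2/3, 3/4, 6*sqrt(2)}), ProductSet(Interval(2/99, 2/7), {-1/82, 6*sqrt(2)}), ProductSet(Interval.Lopen(2/99, 2/7), Interval.Ropen(-1/82, 6*sqrt(2))))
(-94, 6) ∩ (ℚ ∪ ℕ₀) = ℚ ∩ (-94, 6)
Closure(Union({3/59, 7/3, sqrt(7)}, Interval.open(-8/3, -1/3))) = Union({3/59, 7/3, sqrt(7)}, Interval(-8/3, -1/3))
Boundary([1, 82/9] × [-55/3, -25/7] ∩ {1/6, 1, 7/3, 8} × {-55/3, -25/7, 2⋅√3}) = {1, 7/3, 8} × {-55/3, -25/7}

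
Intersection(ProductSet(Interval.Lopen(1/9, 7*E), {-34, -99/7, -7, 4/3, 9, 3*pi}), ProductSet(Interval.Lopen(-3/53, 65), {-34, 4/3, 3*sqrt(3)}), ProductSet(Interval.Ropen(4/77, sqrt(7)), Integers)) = ProductSet(Interval.open(1/9, sqrt(7)), {-34})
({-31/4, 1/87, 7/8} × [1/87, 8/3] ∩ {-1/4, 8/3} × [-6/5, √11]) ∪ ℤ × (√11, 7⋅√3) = ℤ × (√11, 7⋅√3)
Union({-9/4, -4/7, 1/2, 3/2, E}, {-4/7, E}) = {-9/4, -4/7, 1/2, 3/2, E}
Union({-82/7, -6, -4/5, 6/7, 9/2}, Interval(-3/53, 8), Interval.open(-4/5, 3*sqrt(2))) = Union({-82/7, -6}, Interval(-4/5, 8))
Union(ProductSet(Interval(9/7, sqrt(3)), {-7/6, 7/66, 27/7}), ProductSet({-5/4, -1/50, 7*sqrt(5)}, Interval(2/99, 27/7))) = Union(ProductSet({-5/4, -1/50, 7*sqrt(5)}, Interval(2/99, 27/7)), ProductSet(Interval(9/7, sqrt(3)), {-7/6, 7/66, 27/7}))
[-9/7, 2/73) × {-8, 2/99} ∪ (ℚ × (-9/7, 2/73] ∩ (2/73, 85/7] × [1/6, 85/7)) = [-9/7, 2/73) × {-8, 2/99}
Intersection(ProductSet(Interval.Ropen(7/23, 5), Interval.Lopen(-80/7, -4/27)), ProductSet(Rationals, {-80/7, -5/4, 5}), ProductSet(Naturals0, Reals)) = ProductSet(Range(1, 5, 1), {-5/4})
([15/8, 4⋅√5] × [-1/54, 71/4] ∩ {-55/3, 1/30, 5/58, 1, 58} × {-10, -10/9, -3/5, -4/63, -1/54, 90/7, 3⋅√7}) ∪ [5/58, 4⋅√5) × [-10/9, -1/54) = [5/58, 4⋅√5) × [-10/9, -1/54)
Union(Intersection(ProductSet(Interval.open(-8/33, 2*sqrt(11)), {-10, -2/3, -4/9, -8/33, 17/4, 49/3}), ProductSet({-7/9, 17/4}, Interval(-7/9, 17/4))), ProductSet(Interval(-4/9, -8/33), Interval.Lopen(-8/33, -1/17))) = Union(ProductSet({17/4}, {-2/3, -4/9, -8/33, 17/4}), ProductSet(Interval(-4/9, -8/33), Interval.Lopen(-8/33, -1/17)))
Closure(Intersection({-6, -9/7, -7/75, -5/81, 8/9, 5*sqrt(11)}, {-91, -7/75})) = {-7/75}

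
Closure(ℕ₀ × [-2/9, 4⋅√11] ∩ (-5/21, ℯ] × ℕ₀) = {0, 1, 2} × {0, 1, …, 13}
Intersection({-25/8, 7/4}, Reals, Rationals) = {-25/8, 7/4}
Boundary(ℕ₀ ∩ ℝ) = ℕ₀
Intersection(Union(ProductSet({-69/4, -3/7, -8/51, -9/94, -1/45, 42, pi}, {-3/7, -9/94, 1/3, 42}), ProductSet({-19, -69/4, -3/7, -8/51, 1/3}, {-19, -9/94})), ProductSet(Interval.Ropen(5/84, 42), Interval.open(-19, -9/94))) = ProductSet({pi}, {-3/7})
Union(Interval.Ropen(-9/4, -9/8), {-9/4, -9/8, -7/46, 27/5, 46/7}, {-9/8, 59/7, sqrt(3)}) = Union({-7/46, 27/5, 46/7, 59/7, sqrt(3)}, Interval(-9/4, -9/8))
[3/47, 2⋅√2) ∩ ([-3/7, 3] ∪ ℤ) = [3/47, 2⋅√2) ∪ {1, 2}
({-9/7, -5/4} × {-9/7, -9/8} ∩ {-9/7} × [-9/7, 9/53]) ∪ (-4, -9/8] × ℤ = ({-9/7} × {-9/7, -9/8}) ∪ ((-4, -9/8] × ℤ)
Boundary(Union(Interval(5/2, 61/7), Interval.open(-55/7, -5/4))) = {-55/7, -5/4, 5/2, 61/7}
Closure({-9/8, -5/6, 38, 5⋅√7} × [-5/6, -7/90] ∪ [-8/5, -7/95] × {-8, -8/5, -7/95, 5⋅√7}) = ({-9/8, -5/6, 38, 5⋅√7} × [-5/6, -7/90]) ∪ ([-8/5, -7/95] × {-8, -8/5, -7/95, 5⋅√7})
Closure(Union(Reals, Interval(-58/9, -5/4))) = Interval(-oo, oo)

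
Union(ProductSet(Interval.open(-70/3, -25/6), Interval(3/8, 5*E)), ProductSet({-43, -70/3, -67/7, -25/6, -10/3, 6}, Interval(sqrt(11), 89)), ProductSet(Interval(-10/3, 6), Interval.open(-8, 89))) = Union(ProductSet({-43, -70/3, -67/7, -25/6, -10/3, 6}, Interval(sqrt(11), 89)), ProductSet(Interval.open(-70/3, -25/6), Interval(3/8, 5*E)), ProductSet(Interval(-10/3, 6), Interval.open(-8, 89)))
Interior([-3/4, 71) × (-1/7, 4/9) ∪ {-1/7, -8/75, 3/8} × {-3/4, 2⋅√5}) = (-3/4, 71) × (-1/7, 4/9)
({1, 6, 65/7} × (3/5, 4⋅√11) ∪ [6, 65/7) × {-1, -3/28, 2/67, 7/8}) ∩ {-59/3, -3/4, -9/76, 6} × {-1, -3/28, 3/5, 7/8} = {6} × {-1, -3/28, 7/8}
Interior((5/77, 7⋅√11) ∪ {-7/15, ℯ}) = (5/77, 7⋅√11)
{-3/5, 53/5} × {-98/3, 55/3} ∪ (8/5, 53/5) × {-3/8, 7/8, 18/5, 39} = ({-3/5, 53/5} × {-98/3, 55/3}) ∪ ((8/5, 53/5) × {-3/8, 7/8, 18/5, 39})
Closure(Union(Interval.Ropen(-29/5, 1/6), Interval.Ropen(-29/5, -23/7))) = Interval(-29/5, 1/6)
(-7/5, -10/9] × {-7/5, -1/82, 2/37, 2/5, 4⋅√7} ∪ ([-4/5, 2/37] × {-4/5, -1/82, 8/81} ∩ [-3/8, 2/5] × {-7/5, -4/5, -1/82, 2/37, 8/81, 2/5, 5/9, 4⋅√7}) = ([-3/8, 2/37] × {-4/5, -1/82, 8/81}) ∪ ((-7/5, -10/9] × {-7/5, -1/82, 2/37, 2/5, 4⋅√7})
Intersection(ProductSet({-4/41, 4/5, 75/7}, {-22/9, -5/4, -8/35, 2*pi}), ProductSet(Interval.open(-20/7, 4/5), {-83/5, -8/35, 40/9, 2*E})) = ProductSet({-4/41}, {-8/35})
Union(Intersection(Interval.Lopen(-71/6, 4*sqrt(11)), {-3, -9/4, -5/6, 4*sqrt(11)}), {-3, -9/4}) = {-3, -9/4, -5/6, 4*sqrt(11)}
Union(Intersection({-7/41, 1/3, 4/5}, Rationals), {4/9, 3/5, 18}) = {-7/41, 1/3, 4/9, 3/5, 4/5, 18}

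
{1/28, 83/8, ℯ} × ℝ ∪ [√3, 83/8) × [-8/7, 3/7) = ({1/28, 83/8, ℯ} × ℝ) ∪ ([√3, 83/8) × [-8/7, 3/7))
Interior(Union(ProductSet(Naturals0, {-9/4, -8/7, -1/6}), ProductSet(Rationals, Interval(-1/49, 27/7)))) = EmptySet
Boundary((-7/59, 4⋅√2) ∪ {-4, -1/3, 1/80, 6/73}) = {-4, -1/3, -7/59, 4⋅√2}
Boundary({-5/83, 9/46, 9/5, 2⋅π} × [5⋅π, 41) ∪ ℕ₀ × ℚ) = (ℕ₀ × ℝ) ∪ ({-5/83, 9/46, 9/5, 2⋅π} × [5⋅π, 41])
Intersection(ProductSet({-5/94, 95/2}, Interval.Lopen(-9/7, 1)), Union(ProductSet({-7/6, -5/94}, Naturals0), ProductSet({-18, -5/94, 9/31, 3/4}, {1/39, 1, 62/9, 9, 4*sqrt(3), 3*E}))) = ProductSet({-5/94}, Union({1/39}, Range(0, 2, 1)))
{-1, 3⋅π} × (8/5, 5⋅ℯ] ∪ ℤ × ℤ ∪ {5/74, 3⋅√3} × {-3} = (ℤ × ℤ) ∪ ({5/74, 3⋅√3} × {-3}) ∪ ({-1, 3⋅π} × (8/5, 5⋅ℯ])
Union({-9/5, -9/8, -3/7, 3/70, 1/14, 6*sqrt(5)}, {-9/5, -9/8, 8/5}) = {-9/5, -9/8, -3/7, 3/70, 1/14, 8/5, 6*sqrt(5)}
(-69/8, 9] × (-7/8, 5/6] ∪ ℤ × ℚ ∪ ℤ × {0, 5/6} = (ℤ × ℚ) ∪ ((-69/8, 9] × (-7/8, 5/6])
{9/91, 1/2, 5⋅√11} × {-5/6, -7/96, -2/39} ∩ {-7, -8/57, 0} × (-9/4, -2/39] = ∅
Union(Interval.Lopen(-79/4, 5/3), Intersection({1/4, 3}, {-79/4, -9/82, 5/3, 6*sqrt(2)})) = Interval.Lopen(-79/4, 5/3)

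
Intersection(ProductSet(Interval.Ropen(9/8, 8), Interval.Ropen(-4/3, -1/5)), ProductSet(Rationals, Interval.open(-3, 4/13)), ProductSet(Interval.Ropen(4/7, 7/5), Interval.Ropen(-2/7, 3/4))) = ProductSet(Intersection(Interval.Ropen(9/8, 7/5), Rationals), Interval.Ropen(-2/7, -1/5))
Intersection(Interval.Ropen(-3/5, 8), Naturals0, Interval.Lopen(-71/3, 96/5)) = Range(0, 8, 1)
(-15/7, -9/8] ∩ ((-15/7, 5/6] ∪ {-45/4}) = (-15/7, -9/8]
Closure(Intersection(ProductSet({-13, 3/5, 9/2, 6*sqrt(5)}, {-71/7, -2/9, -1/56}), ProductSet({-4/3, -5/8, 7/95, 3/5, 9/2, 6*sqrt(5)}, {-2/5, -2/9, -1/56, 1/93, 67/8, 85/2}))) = ProductSet({3/5, 9/2, 6*sqrt(5)}, {-2/9, -1/56})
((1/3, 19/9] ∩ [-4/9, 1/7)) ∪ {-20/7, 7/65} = {-20/7, 7/65}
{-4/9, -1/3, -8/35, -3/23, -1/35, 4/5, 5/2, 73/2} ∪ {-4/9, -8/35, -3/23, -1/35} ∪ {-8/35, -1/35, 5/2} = {-4/9, -1/3, -8/35, -3/23, -1/35, 4/5, 5/2, 73/2}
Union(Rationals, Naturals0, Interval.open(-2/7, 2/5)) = Union(Interval(-2/7, 2/5), Rationals)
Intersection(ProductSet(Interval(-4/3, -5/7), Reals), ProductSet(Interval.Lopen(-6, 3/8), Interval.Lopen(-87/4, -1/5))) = ProductSet(Interval(-4/3, -5/7), Interval.Lopen(-87/4, -1/5))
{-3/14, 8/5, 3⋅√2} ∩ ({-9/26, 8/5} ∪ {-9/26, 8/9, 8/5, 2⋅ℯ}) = {8/5}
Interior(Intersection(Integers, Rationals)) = EmptySet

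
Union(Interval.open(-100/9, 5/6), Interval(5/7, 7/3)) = Interval.Lopen(-100/9, 7/3)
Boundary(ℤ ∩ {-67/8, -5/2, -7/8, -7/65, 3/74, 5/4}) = ∅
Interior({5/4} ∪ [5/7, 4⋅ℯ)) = (5/7, 4⋅ℯ)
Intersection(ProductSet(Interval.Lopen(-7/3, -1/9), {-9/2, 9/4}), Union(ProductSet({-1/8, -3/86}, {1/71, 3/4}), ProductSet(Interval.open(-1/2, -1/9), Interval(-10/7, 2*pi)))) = ProductSet(Interval.open(-1/2, -1/9), {9/4})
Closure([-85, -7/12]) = [-85, -7/12]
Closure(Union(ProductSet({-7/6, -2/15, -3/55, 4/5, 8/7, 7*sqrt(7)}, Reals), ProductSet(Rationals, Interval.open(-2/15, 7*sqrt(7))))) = Union(ProductSet({-7/6, -2/15, -3/55, 4/5, 8/7, 7*sqrt(7)}, Reals), ProductSet(Reals, Interval(-2/15, 7*sqrt(7))))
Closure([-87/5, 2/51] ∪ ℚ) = ℚ ∪ (-∞, ∞)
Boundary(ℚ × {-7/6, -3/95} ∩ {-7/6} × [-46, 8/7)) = {-7/6} × {-7/6, -3/95}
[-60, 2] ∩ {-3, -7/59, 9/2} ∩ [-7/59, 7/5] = {-7/59}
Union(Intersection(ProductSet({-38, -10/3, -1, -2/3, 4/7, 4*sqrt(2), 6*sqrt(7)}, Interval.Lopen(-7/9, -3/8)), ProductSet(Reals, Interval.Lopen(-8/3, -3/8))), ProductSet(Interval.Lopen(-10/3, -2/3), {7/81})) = Union(ProductSet({-38, -10/3, -1, -2/3, 4/7, 4*sqrt(2), 6*sqrt(7)}, Interval.Lopen(-7/9, -3/8)), ProductSet(Interval.Lopen(-10/3, -2/3), {7/81}))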